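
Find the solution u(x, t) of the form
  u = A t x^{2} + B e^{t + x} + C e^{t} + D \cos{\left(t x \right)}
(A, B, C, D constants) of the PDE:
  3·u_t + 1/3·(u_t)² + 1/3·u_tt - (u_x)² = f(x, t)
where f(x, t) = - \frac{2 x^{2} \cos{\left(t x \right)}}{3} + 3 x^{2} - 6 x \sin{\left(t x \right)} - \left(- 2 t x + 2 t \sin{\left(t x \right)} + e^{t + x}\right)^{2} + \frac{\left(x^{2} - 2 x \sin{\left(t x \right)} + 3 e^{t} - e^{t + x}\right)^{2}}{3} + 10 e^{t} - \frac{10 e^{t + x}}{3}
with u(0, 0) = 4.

Substitute the ansatz u = A t x^{2} + B e^{t + x} + C e^{t} + D \cos{\left(t x \right)} into the left-hand side.
Derivatives of the ansatz:
  u_t = A x^{2} + B e^{t} e^{x} + C e^{t} - D x \sin{\left(t x \right)}
  u_tt = B e^{t} e^{x} + C e^{t} - D x^{2} \cos{\left(t x \right)}
  u_x = 2 A t x + B e^{t} e^{x} - D t \sin{\left(t x \right)}
Term by term:
  3·u_t = 3 A x^{2} + 3 B e^{t} e^{x} + 3 C e^{t} - 3 D x \sin{\left(t x \right)}
  1/3·(u_t)² = \frac{A^{2} x^{4}}{3} + \frac{2 A B x^{2} e^{t} e^{x}}{3} + \frac{2 A C x^{2} e^{t}}{3} - \frac{2 A D x^{3} \sin{\left(t x \right)}}{3} + \frac{B^{2} e^{2 t} e^{2 x}}{3} + \frac{2 B C e^{2 t} e^{x}}{3} - \frac{2 B D x e^{t} e^{x} \sin{\left(t x \right)}}{3} + \frac{C^{2} e^{2 t}}{3} - \frac{2 C D x e^{t} \sin{\left(t x \right)}}{3} + \frac{D^{2} x^{2} \sin^{2}{\left(t x \right)}}{3}
  1/3·u_tt = \frac{B e^{t} e^{x}}{3} + \frac{C e^{t}}{3} - \frac{D x^{2} \cos{\left(t x \right)}}{3}
  -(u_x)² = - 4 A^{2} t^{2} x^{2} - 4 A B t x e^{t} e^{x} + 4 A D t^{2} x \sin{\left(t x \right)} - B^{2} e^{2 t} e^{2 x} + 2 B D t e^{t} e^{x} \sin{\left(t x \right)} - D^{2} t^{2} \sin^{2}{\left(t x \right)}
So the left-hand side equals
  - 4 A^{2} t^{2} x^{2} + \frac{A^{2} x^{4}}{3} - 4 A B t x e^{t} e^{x} + \frac{2 A B x^{2} e^{t} e^{x}}{3} + \frac{2 A C x^{2} e^{t}}{3} + 4 A D t^{2} x \sin{\left(t x \right)} - \frac{2 A D x^{3} \sin{\left(t x \right)}}{3} + 3 A x^{2} - \frac{2 B^{2} e^{2 t} e^{2 x}}{3} + \frac{2 B C e^{2 t} e^{x}}{3} + 2 B D t e^{t} e^{x} \sin{\left(t x \right)} - \frac{2 B D x e^{t} e^{x} \sin{\left(t x \right)}}{3} + \frac{10 B e^{t} e^{x}}{3} + \frac{C^{2} e^{2 t}}{3} - \frac{2 C D x e^{t} \sin{\left(t x \right)}}{3} + \frac{10 C e^{t}}{3} - D^{2} t^{2} \sin^{2}{\left(t x \right)} + \frac{D^{2} x^{2} \sin^{2}{\left(t x \right)}}{3} - \frac{D x^{2} \cos{\left(t x \right)}}{3} - 3 D x \sin{\left(t x \right)}
This must equal f(x, t) identically; expanded, f = - 4 t^{2} x^{2} + 8 t^{2} x \sin{\left(t x \right)} - 4 t^{2} \sin^{2}{\left(t x \right)} + 4 t x e^{t} e^{x} - 4 t e^{t} e^{x} \sin{\left(t x \right)} + \frac{x^{4}}{3} - \frac{4 x^{3} \sin{\left(t x \right)}}{3} - \frac{2 x^{2} e^{t} e^{x}}{3} + 2 x^{2} e^{t} + \frac{4 x^{2} \sin^{2}{\left(t x \right)}}{3} - \frac{2 x^{2} \cos{\left(t x \right)}}{3} + 3 x^{2} + \frac{4 x e^{t} e^{x} \sin{\left(t x \right)}}{3} - 4 x e^{t} \sin{\left(t x \right)} - 6 x \sin{\left(t x \right)} - \frac{2 e^{2 t} e^{2 x}}{3} - 2 e^{2 t} e^{x} + 3 e^{2 t} - \frac{10 e^{t} e^{x}}{3} + 10 e^{t}.
Matching coefficients of the independent functions:
(each divided by its leading coefficient; functions giving the same equation are listed together)
  [x^{2}]:  A - 1 = 0
  [x^{4}, t^{2} x^{2}]:  A^{2} - 1 = 0
  [t^{2} \sin^{2}{\left(t x \right)}, x^{2} \sin^{2}{\left(t x \right)}]:  D^{2} - 4 = 0
  [x \sin{\left(t x \right)}, x^{2} \cos{\left(t x \right)}]:  D - 2 = 0
  [x^{2} e^{t}]:  A C - 3 = 0
  [x^{3} \sin{\left(t x \right)}, t^{2} x \sin{\left(t x \right)}]:  A D - 2 = 0
  [e^{t} e^{x}]:  B + 1 = 0
  [e^{2 t} e^{x}]:  B C + 3 = 0
  [e^{2 t} e^{2 x}]:  B^{2} - 1 = 0
  [x e^{t} \sin{\left(t x \right)}]:  C D - 6 = 0
  [x^{2} e^{t} e^{x}, t x e^{t} e^{x}]:  A B + 1 = 0
  [t e^{t} e^{x} \sin{\left(t x \right)}, x e^{t} e^{x} \sin{\left(t x \right)}]:  B D + 2 = 0
  [e^{t}]:  C - 3 = 0
  [e^{2 t}]:  C^{2} - 9 = 0
Solving: A = 1, B = -1, C = 3, D = 2.
Check against the point condition:
  u(0, 0) = 4  ⟹  B + C + D = 4  ✓
Hence u(x, t) = t x^{2} + 3 e^{t} - e^{t + x} + 2 \cos{\left(t x \right)}.

Answer: u(x, t) = t x^{2} + 3 e^{t} - e^{t + x} + 2 \cos{\left(t x \right)}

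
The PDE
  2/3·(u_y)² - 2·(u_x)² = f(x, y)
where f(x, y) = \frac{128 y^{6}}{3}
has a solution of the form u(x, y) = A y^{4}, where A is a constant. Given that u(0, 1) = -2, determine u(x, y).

Substitute the ansatz u = A y^{4} into the left-hand side.
Derivatives of the ansatz:
  u_y = 4 A y^{3}
  u_x = 0
Term by term:
  2/3·(u_y)² = \frac{32 A^{2} y^{6}}{3}
  -2·(u_x)² = 0
So the left-hand side equals
  \frac{32 A^{2} y^{6}}{3}
This must equal f(x, y) = \frac{128 y^{6}}{3} identically.
Matching coefficients of the independent functions:
  [y^{6}]:  \frac{32 A^{2}}{3} = \frac{128}{3}
These equations allow (A) = (-2) or (2).
Impose the point condition(s):
  u(0, 1) = -2  ⟹  A = -2
Only A = -2 satisfies everything.
Hence u(x, y) = - 2 y^{4}.

Answer: u(x, y) = - 2 y^{4}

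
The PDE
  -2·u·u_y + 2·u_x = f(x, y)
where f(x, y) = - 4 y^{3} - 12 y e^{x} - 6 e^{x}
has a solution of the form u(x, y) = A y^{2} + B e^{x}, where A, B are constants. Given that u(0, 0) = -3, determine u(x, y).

Substitute the ansatz u = A y^{2} + B e^{x} into the left-hand side.
Derivatives of the ansatz:
  u_y = 2 A y
  u_x = B e^{x}
Term by term:
  -2·u·u_y = - 4 A^{2} y^{3} - 4 A B y e^{x}
  2·u_x = 2 B e^{x}
So the left-hand side equals
  - 4 A^{2} y^{3} - 4 A B y e^{x} + 2 B e^{x}
This must equal f(x, y) = - 4 y^{3} - 12 y e^{x} - 6 e^{x} identically.
Matching coefficients of the independent functions:
  [y^{3}]:  - 4 A^{2} = -4
  [y e^{x}]:  - 4 A B = -12
  [e^{x}]:  2 B = -6
Solving: A = -1, B = -3.
Check against the point condition:
  u(0, 0) = -3  ⟹  B = -3  ✓
Hence u(x, y) = - y^{2} - 3 e^{x}.

Answer: u(x, y) = - y^{2} - 3 e^{x}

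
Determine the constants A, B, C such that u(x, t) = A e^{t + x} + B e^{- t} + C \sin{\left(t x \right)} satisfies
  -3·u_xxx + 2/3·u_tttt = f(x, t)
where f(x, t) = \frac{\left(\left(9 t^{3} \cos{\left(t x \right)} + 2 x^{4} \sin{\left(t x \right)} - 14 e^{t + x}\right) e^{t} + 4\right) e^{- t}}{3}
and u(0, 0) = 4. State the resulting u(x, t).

Answer: u(x, t) = 2 e^{t + x} + \sin{\left(t x \right)} + 2 e^{- t}

Derivation:
Substitute the ansatz u = A e^{t + x} + B e^{- t} + C \sin{\left(t x \right)} into the left-hand side.
Derivatives of the ansatz:
  u_xxx = A e^{t} e^{x} - C t^{3} \cos{\left(t x \right)}
  u_tttt = A e^{t} e^{x} + B e^{- t} + C x^{4} \sin{\left(t x \right)}
Term by term:
  -3·u_xxx = - 3 A e^{t} e^{x} + 3 C t^{3} \cos{\left(t x \right)}
  2/3·u_tttt = \frac{2 A e^{t} e^{x}}{3} + \frac{2 B e^{- t}}{3} + \frac{2 C x^{4} \sin{\left(t x \right)}}{3}
So the left-hand side equals
  - \frac{7 A e^{t} e^{x}}{3} + \frac{2 B e^{- t}}{3} + 3 C t^{3} \cos{\left(t x \right)} + \frac{2 C x^{4} \sin{\left(t x \right)}}{3}
This must equal f(x, t) identically; expanded, f = 3 t^{3} \cos{\left(t x \right)} + \frac{2 x^{4} \sin{\left(t x \right)}}{3} - \frac{14 e^{t} e^{x}}{3} + \frac{4 e^{- t}}{3}.
Matching coefficients of the independent functions:
  [t^{3} \cos{\left(t x \right)}]:  3 C = 3
  [x^{4} \sin{\left(t x \right)}]:  \frac{2 C}{3} = \frac{2}{3}
  [e^{t} e^{x}]:  - \frac{7 A}{3} = - \frac{14}{3}
  [e^{- t}]:  \frac{2 B}{3} = \frac{4}{3}
Solving: A = 2, B = 2, C = 1.
Check against the point condition:
  u(0, 0) = 4  ⟹  A + B = 4  ✓
Hence u(x, t) = 2 e^{t + x} + \sin{\left(t x \right)} + 2 e^{- t}.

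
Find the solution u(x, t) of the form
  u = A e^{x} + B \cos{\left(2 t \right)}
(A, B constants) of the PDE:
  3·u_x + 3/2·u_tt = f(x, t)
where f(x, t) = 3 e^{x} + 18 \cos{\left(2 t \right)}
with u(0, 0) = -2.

Answer: u(x, t) = e^{x} - 3 \cos{\left(2 t \right)}

Derivation:
Substitute the ansatz u = A e^{x} + B \cos{\left(2 t \right)} into the left-hand side.
Derivatives of the ansatz:
  u_x = A e^{x}
  u_tt = - 4 B \cos{\left(2 t \right)}
Term by term:
  3·u_x = 3 A e^{x}
  3/2·u_tt = - 6 B \cos{\left(2 t \right)}
So the left-hand side equals
  3 A e^{x} - 6 B \cos{\left(2 t \right)}
This must equal f(x, t) = 3 e^{x} + 18 \cos{\left(2 t \right)} identically.
Matching coefficients of the independent functions:
  [e^{x}]:  3 A = 3
  [\cos{\left(2 t \right)}]:  - 6 B = 18
Solving: A = 1, B = -3.
Check against the point condition:
  u(0, 0) = -2  ⟹  A + B = -2  ✓
Hence u(x, t) = e^{x} - 3 \cos{\left(2 t \right)}.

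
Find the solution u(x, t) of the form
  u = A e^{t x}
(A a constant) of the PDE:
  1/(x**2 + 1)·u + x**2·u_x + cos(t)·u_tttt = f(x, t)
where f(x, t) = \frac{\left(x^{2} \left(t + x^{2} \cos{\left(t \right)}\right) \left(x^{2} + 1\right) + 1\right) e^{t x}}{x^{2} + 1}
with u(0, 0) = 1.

Substitute the ansatz u = A e^{t x} into the left-hand side.
Derivatives of the ansatz:
  u_x = A t e^{t x}
  u_tttt = A x^{4} e^{t x}
Term by term:
  1/(x**2 + 1)·u = \frac{A e^{t x}}{x^{2} + 1}
  x**2·u_x = A t x^{2} e^{t x}
  cos(t)·u_tttt = A x^{4} e^{t x} \cos{\left(t \right)}
So the left-hand side equals
  A t x^{2} e^{t x} + A x^{4} e^{t x} \cos{\left(t \right)} + \frac{A e^{t x}}{x^{2} + 1}
This must equal f(x, t) identically; expanded, f = t x^{2} e^{t x} + x^{4} e^{t x} \cos{\left(t \right)} + \frac{e^{t x}}{x^{2} + 1}.
Matching coefficients of the independent functions:
  [\frac{e^{t x}}{x^{2} + 1}, t x^{2} e^{t x}, x^{4} e^{t x} \cos{\left(t \right)}]:  A = 1
Solving: A = 1.
Check against the point condition:
  u(0, 0) = 1  ⟹  A = 1  ✓
Hence u(x, t) = e^{t x}.

Answer: u(x, t) = e^{t x}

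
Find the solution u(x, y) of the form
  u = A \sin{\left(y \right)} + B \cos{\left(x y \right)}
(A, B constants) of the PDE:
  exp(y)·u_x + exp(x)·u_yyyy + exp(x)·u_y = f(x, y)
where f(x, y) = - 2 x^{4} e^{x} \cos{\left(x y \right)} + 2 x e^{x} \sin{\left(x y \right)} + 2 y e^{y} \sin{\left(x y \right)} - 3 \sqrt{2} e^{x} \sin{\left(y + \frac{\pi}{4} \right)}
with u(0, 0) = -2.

Substitute the ansatz u = A \sin{\left(y \right)} + B \cos{\left(x y \right)} into the left-hand side.
Derivatives of the ansatz:
  u_x = - B y \sin{\left(x y \right)}
  u_yyyy = A \sin{\left(y \right)} + B x^{4} \cos{\left(x y \right)}
  u_y = A \cos{\left(y \right)} - B x \sin{\left(x y \right)}
Term by term:
  exp(y)·u_x = - B y e^{y} \sin{\left(x y \right)}
  exp(x)·u_yyyy = A e^{x} \sin{\left(y \right)} + B x^{4} e^{x} \cos{\left(x y \right)}
  exp(x)·u_y = A e^{x} \cos{\left(y \right)} - B x e^{x} \sin{\left(x y \right)}
So the left-hand side equals
  A e^{x} \sin{\left(y \right)} + A e^{x} \cos{\left(y \right)} + B x^{4} e^{x} \cos{\left(x y \right)} - B x e^{x} \sin{\left(x y \right)} - B y e^{y} \sin{\left(x y \right)}
This must equal f(x, y) identically; expanded, f = - 2 x^{4} e^{x} \cos{\left(x y \right)} + 2 x e^{x} \sin{\left(x y \right)} + 2 y e^{y} \sin{\left(x y \right)} - 3 e^{x} \sin{\left(y \right)} - 3 e^{x} \cos{\left(y \right)}.
Matching coefficients of the independent functions:
  [e^{x} \sin{\left(y \right)}, e^{x} \cos{\left(y \right)}]:  A = -3
  [x e^{x} \sin{\left(x y \right)}, y e^{y} \sin{\left(x y \right)}]:  - B = 2
  [x^{4} e^{x} \cos{\left(x y \right)}]:  B = -2
Solving: A = -3, B = -2.
Check against the point condition:
  u(0, 0) = -2  ⟹  B = -2  ✓
Hence u(x, y) = - 3 \sin{\left(y \right)} - 2 \cos{\left(x y \right)}.

Answer: u(x, y) = - 3 \sin{\left(y \right)} - 2 \cos{\left(x y \right)}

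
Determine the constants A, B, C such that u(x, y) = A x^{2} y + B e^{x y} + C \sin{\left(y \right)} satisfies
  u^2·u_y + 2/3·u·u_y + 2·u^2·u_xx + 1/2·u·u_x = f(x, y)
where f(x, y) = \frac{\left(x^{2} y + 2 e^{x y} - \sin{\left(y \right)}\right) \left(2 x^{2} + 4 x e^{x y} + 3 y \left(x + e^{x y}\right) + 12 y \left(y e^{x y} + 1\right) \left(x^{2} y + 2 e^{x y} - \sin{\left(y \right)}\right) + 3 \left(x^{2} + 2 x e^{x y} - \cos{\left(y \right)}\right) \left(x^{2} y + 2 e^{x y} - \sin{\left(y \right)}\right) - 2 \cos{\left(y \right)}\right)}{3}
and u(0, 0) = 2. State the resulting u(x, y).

Substitute the ansatz u = A x^{2} y + B e^{x y} + C \sin{\left(y \right)} into the left-hand side.
Derivatives of the ansatz:
  u_y = A x^{2} + B x e^{x y} + C \cos{\left(y \right)}
  u_xx = 2 A y + B y^{2} e^{x y}
  u_x = 2 A x y + B y e^{x y}
Term by term:
  u^2·u_y = A^{3} x^{6} y^{2} + A^{2} B x^{5} y^{2} e^{x y} + 2 A^{2} B x^{4} y e^{x y} + A^{2} C x^{4} y^{2} \cos{\left(y \right)} + 2 A^{2} C x^{4} y \sin{\left(y \right)} + 2 A B^{2} x^{3} y e^{2 x y} + A B^{2} x^{2} e^{2 x y} + 2 A B C x^{3} y e^{x y} \sin{\left(y \right)} + 2 A B C x^{2} y e^{x y} \cos{\left(y \right)} + 2 A B C x^{2} e^{x y} \sin{\left(y \right)} + 2 A C^{2} x^{2} y \sin{\left(y \right)} \cos{\left(y \right)} + A C^{2} x^{2} \sin^{2}{\left(y \right)} + B^{3} x e^{3 x y} + 2 B^{2} C x e^{2 x y} \sin{\left(y \right)} + B^{2} C e^{2 x y} \cos{\left(y \right)} + B C^{2} x e^{x y} \sin^{2}{\left(y \right)} + 2 B C^{2} e^{x y} \sin{\left(y \right)} \cos{\left(y \right)} + C^{3} \sin^{2}{\left(y \right)} \cos{\left(y \right)}
  2/3·u·u_y = \frac{2 A^{2} x^{4} y}{3} + \frac{2 A B x^{3} y e^{x y}}{3} + \frac{2 A B x^{2} e^{x y}}{3} + \frac{2 A C x^{2} y \cos{\left(y \right)}}{3} + \frac{2 A C x^{2} \sin{\left(y \right)}}{3} + \frac{2 B^{2} x e^{2 x y}}{3} + \frac{2 B C x e^{x y} \sin{\left(y \right)}}{3} + \frac{2 B C e^{x y} \cos{\left(y \right)}}{3} + \frac{2 C^{2} \sin{\left(y \right)} \cos{\left(y \right)}}{3}
  2·u^2·u_xx = 4 A^{3} x^{4} y^{3} + 2 A^{2} B x^{4} y^{4} e^{x y} + 8 A^{2} B x^{2} y^{2} e^{x y} + 8 A^{2} C x^{2} y^{2} \sin{\left(y \right)} + 4 A B^{2} x^{2} y^{3} e^{2 x y} + 4 A B^{2} y e^{2 x y} + 4 A B C x^{2} y^{3} e^{x y} \sin{\left(y \right)} + 8 A B C y e^{x y} \sin{\left(y \right)} + 4 A C^{2} y \sin^{2}{\left(y \right)} + 2 B^{3} y^{2} e^{3 x y} + 4 B^{2} C y^{2} e^{2 x y} \sin{\left(y \right)} + 2 B C^{2} y^{2} e^{x y} \sin^{2}{\left(y \right)}
  1/2·u·u_x = A^{2} x^{3} y^{2} + \frac{A B x^{2} y^{2} e^{x y}}{2} + A B x y e^{x y} + A C x y \sin{\left(y \right)} + \frac{B^{2} y e^{2 x y}}{2} + \frac{B C y e^{x y} \sin{\left(y \right)}}{2}
Sum these and collect like terms in the independent variables.
This must equal f(x, y) identically; expanded, f = x^{6} y^{2} + 2 x^{5} y^{2} e^{x y} + 4 x^{4} y^{4} e^{x y} + 4 x^{4} y^{3} - x^{4} y^{2} \cos{\left(y \right)} + 4 x^{4} y e^{x y} - 2 x^{4} y \sin{\left(y \right)} + \frac{2 x^{4} y}{3} + x^{3} y^{2} + 8 x^{3} y e^{2 x y} - 4 x^{3} y e^{x y} \sin{\left(y \right)} + \frac{4 x^{3} y e^{x y}}{3} + 16 x^{2} y^{3} e^{2 x y} - 8 x^{2} y^{3} e^{x y} \sin{\left(y \right)} + 17 x^{2} y^{2} e^{x y} - 8 x^{2} y^{2} \sin{\left(y \right)} - 4 x^{2} y e^{x y} \cos{\left(y \right)} + 2 x^{2} y \sin{\left(y \right)} \cos{\left(y \right)} - \frac{2 x^{2} y \cos{\left(y \right)}}{3} + 4 x^{2} e^{2 x y} - 4 x^{2} e^{x y} \sin{\left(y \right)} + \frac{4 x^{2} e^{x y}}{3} + x^{2} \sin^{2}{\left(y \right)} - \frac{2 x^{2} \sin{\left(y \right)}}{3} + 2 x y e^{x y} - x y \sin{\left(y \right)} + 8 x e^{3 x y} - 8 x e^{2 x y} \sin{\left(y \right)} + \frac{8 x e^{2 x y}}{3} + 2 x e^{x y} \sin^{2}{\left(y \right)} - \frac{4 x e^{x y} \sin{\left(y \right)}}{3} + 16 y^{2} e^{3 x y} - 16 y^{2} e^{2 x y} \sin{\left(y \right)} + 4 y^{2} e^{x y} \sin^{2}{\left(y \right)} + 18 y e^{2 x y} - 17 y e^{x y} \sin{\left(y \right)} + 4 y \sin^{2}{\left(y \right)} - 4 e^{2 x y} \cos{\left(y \right)} + 4 e^{x y} \sin{\left(y \right)} \cos{\left(y \right)} - \frac{4 e^{x y} \cos{\left(y \right)}}{3} - \sin^{2}{\left(y \right)} \cos{\left(y \right)} + \frac{2 \sin{\left(y \right)} \cos{\left(y \right)}}{3}.
Matching coefficients of the independent functions:
(each divided by its leading coefficient; functions giving the same equation are listed together)
  [x e^{2 x y}]:  B^{2} - 4 = 0
  [x e^{3 x y}, y^{2} e^{3 x y}]:  B^{3} - 8 = 0
  [x^{2} e^{x y}, x y e^{x y}, x^{3} y e^{x y}]:  A B - 2 = 0
  [x^{2} e^{2 x y}, x^{2} y^{3} e^{2 x y}, x^{3} y e^{2 x y}]:  A B^{2} - 4 = 0
  [x^{2} \sin{\left(y \right)}, x y \sin{\left(y \right)}, x^{2} y \cos{\left(y \right)}]:  A C + 1 = 0
  [x^{2} \sin^{2}{\left(y \right)}, y \sin^{2}{\left(y \right)}, x^{2} y \sin{\left(y \right)} \cos{\left(y \right)}]:  A C^{2} - 1 = 0
  [x^{3} y^{2}, x^{4} y]:  A^{2} - 1 = 0
  [x^{4} y^{3}, x^{6} y^{2}]:  A^{3} - 1 = 0
  [y e^{2 x y}]:  A B^{2} + \frac{B^{2}}{8} - \frac{9}{2} = 0
  [e^{x y} \cos{\left(y \right)}, x e^{x y} \sin{\left(y \right)}]:  B C + 2 = 0
  [e^{2 x y} \cos{\left(y \right)}, x e^{2 x y} \sin{\left(y \right)}, y^{2} e^{2 x y} \sin{\left(y \right)}]:  B^{2} C + 4 = 0
  [\sin{\left(y \right)} \cos{\left(y \right)}]:  C^{2} - 1 = 0
  [\sin^{2}{\left(y \right)} \cos{\left(y \right)}]:  C^{3} + 1 = 0
  [x e^{x y} \sin^{2}{\left(y \right)}, y^{2} e^{x y} \sin^{2}{\left(y \right)}, e^{x y} \sin{\left(y \right)} \cos{\left(y \right)}]:  B C^{2} - 2 = 0
  [x^{2} y^{2} e^{x y}]:  A^{2} B + \frac{A B}{16} - \frac{17}{8} = 0
  [x^{2} y^{2} \sin{\left(y \right)}, x^{4} y \sin{\left(y \right)}, x^{4} y^{2} \cos{\left(y \right)}]:  A^{2} C + 1 = 0
  [x^{2} e^{x y} \sin{\left(y \right)}, x^{2} y e^{x y} \cos{\left(y \right)}, x^{2} y^{3} e^{x y} \sin{\left(y \right)}, …]:  A B C + 2 = 0
  [x^{4} y e^{x y}, x^{4} y^{4} e^{x y}, x^{5} y^{2} e^{x y}]:  A^{2} B - 2 = 0
  [y e^{x y} \sin{\left(y \right)}]:  A B C + \frac{B C}{16} + \frac{17}{8} = 0
Solving: A = 1, B = 2, C = -1.
Check against the point condition:
  u(0, 0) = 2  ⟹  B = 2  ✓
Hence u(x, y) = x^{2} y + 2 e^{x y} - \sin{\left(y \right)}.

Answer: u(x, y) = x^{2} y + 2 e^{x y} - \sin{\left(y \right)}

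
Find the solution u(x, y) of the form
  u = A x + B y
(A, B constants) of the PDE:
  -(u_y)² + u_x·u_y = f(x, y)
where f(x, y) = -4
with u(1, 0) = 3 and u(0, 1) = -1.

Answer: u(x, y) = 3 x - y

Derivation:
Substitute the ansatz u = A x + B y into the left-hand side.
Derivatives of the ansatz:
  u_y = B
  u_x = A
Term by term:
  -(u_y)² = - B^{2}
  u_x·u_y = A B
So the left-hand side equals
  A B - B^{2}
This must equal f(x, y) = -4 identically.
Matching coefficients of the independent functions:
  [constant term]:  A B - B^{2} = -4
These equations do not fix every constant; impose the point condition(s):
  u(1, 0) = 3  ⟹  A = 3
  u(0, 1) = -1  ⟹  B = -1
Solving the combined system: A = 3, B = -1.
Hence u(x, y) = 3 x - y.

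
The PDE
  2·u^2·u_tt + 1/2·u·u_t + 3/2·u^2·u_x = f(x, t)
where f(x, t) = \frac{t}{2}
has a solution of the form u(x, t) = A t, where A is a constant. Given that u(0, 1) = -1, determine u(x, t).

Substitute the ansatz u = A t into the left-hand side.
Derivatives of the ansatz:
  u_tt = 0
  u_t = A
  u_x = 0
Term by term:
  2·u^2·u_tt = 0
  1/2·u·u_t = \frac{A^{2} t}{2}
  3/2·u^2·u_x = 0
So the left-hand side equals
  \frac{A^{2} t}{2}
This must equal f(x, t) = \frac{t}{2} identically.
Matching coefficients of the independent functions:
  [t]:  \frac{A^{2}}{2} = \frac{1}{2}
These equations allow (A) = (-1) or (1).
Impose the point condition(s):
  u(0, 1) = -1  ⟹  A = -1
Only A = -1 satisfies everything.
Hence u(x, t) = - t.

Answer: u(x, t) = - t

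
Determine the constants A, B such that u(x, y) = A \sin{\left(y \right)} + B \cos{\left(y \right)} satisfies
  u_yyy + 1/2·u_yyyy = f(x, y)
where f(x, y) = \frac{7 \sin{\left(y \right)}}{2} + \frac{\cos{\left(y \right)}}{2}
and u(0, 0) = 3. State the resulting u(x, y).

Substitute the ansatz u = A \sin{\left(y \right)} + B \cos{\left(y \right)} into the left-hand side.
Derivatives of the ansatz:
  u_yyy = - A \cos{\left(y \right)} + B \sin{\left(y \right)}
  u_yyyy = A \sin{\left(y \right)} + B \cos{\left(y \right)}
Term by term:
  u_yyy = - A \cos{\left(y \right)} + B \sin{\left(y \right)}
  1/2·u_yyyy = \frac{A \sin{\left(y \right)}}{2} + \frac{B \cos{\left(y \right)}}{2}
So the left-hand side equals
  \frac{A \sin{\left(y \right)}}{2} - A \cos{\left(y \right)} + B \sin{\left(y \right)} + \frac{B \cos{\left(y \right)}}{2}
This must equal f(x, y) = \frac{7 \sin{\left(y \right)}}{2} + \frac{\cos{\left(y \right)}}{2} identically.
Matching coefficients of the independent functions:
  [\sin{\left(y \right)}]:  \frac{A}{2} + B = \frac{7}{2}
  [\cos{\left(y \right)}]:  - A + \frac{B}{2} = \frac{1}{2}
Solving: A = 1, B = 3.
Check against the point condition:
  u(0, 0) = 3  ⟹  B = 3  ✓
Hence u(x, y) = \sin{\left(y \right)} + 3 \cos{\left(y \right)}.

Answer: u(x, y) = \sin{\left(y \right)} + 3 \cos{\left(y \right)}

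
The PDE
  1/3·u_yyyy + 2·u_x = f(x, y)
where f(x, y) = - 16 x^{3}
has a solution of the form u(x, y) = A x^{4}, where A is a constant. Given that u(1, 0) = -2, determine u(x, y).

Substitute the ansatz u = A x^{4} into the left-hand side.
Derivatives of the ansatz:
  u_yyyy = 0
  u_x = 4 A x^{3}
Term by term:
  1/3·u_yyyy = 0
  2·u_x = 8 A x^{3}
So the left-hand side equals
  8 A x^{3}
This must equal f(x, y) = - 16 x^{3} identically.
Matching coefficients of the independent functions:
  [x^{3}]:  8 A = -16
Solving: A = -2.
Check against the point condition:
  u(1, 0) = -2  ⟹  A = -2  ✓
Hence u(x, y) = - 2 x^{4}.

Answer: u(x, y) = - 2 x^{4}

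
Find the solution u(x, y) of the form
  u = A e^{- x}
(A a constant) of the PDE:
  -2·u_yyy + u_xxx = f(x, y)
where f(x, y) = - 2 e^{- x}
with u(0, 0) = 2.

Substitute the ansatz u = A e^{- x} into the left-hand side.
Derivatives of the ansatz:
  u_yyy = 0
  u_xxx = - A e^{- x}
Term by term:
  -2·u_yyy = 0
  u_xxx = - A e^{- x}
So the left-hand side equals
  - A e^{- x}
This must equal f(x, y) = - 2 e^{- x} identically.
Matching coefficients of the independent functions:
  [e^{- x}]:  - A = -2
Solving: A = 2.
Check against the point condition:
  u(0, 0) = 2  ⟹  A = 2  ✓
Hence u(x, y) = 2 e^{- x}.

Answer: u(x, y) = 2 e^{- x}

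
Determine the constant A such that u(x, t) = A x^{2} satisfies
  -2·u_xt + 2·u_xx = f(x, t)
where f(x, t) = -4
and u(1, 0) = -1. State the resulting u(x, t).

Answer: u(x, t) = - x^{2}

Derivation:
Substitute the ansatz u = A x^{2} into the left-hand side.
Derivatives of the ansatz:
  u_xt = 0
  u_xx = 2 A
Term by term:
  -2·u_xt = 0
  2·u_xx = 4 A
So the left-hand side equals
  4 A
This must equal f(x, t) = -4 identically.
Matching coefficients of the independent functions:
  [constant term]:  4 A = -4
Solving: A = -1.
Check against the point condition:
  u(1, 0) = -1  ⟹  A = -1  ✓
Hence u(x, t) = - x^{2}.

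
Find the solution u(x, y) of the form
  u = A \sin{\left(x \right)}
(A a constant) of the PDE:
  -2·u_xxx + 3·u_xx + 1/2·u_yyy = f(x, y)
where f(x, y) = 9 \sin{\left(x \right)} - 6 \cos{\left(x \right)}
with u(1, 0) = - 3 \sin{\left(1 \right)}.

Substitute the ansatz u = A \sin{\left(x \right)} into the left-hand side.
Derivatives of the ansatz:
  u_xxx = - A \cos{\left(x \right)}
  u_xx = - A \sin{\left(x \right)}
  u_yyy = 0
Term by term:
  -2·u_xxx = 2 A \cos{\left(x \right)}
  3·u_xx = - 3 A \sin{\left(x \right)}
  1/2·u_yyy = 0
So the left-hand side equals
  - 3 A \sin{\left(x \right)} + 2 A \cos{\left(x \right)}
This must equal f(x, y) = 9 \sin{\left(x \right)} - 6 \cos{\left(x \right)} identically.
Matching coefficients of the independent functions:
  [\sin{\left(x \right)}]:  - 3 A = 9
  [\cos{\left(x \right)}]:  2 A = -6
Solving: A = -3.
Check against the point condition:
  u(1, 0) = - 3 \sin{\left(1 \right)}  ⟹  A \sin{\left(1 \right)} = - 3 \sin{\left(1 \right)}  ✓
Hence u(x, y) = - 3 \sin{\left(x \right)}.

Answer: u(x, y) = - 3 \sin{\left(x \right)}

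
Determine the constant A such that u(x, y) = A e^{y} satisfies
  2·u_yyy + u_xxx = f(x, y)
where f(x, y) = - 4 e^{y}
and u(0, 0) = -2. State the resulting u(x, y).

Answer: u(x, y) = - 2 e^{y}

Derivation:
Substitute the ansatz u = A e^{y} into the left-hand side.
Derivatives of the ansatz:
  u_yyy = A e^{y}
  u_xxx = 0
Term by term:
  2·u_yyy = 2 A e^{y}
  u_xxx = 0
So the left-hand side equals
  2 A e^{y}
This must equal f(x, y) = - 4 e^{y} identically.
Matching coefficients of the independent functions:
  [e^{y}]:  2 A = -4
Solving: A = -2.
Check against the point condition:
  u(0, 0) = -2  ⟹  A = -2  ✓
Hence u(x, y) = - 2 e^{y}.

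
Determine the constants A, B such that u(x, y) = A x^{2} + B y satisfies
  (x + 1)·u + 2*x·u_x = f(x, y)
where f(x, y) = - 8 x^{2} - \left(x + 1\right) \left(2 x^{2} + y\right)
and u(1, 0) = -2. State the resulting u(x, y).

Substitute the ansatz u = A x^{2} + B y into the left-hand side.
Derivatives of the ansatz:
  u_x = 2 A x
Term by term:
  (x + 1)·u = A x^{3} + A x^{2} + B x y + B y
  2*x·u_x = 4 A x^{2}
So the left-hand side equals
  A x^{3} + 5 A x^{2} + B x y + B y
This must equal f(x, y) identically; expanded, f = - 2 x^{3} - 10 x^{2} - x y - y.
Matching coefficients of the independent functions:
  [x^{2}]:  5 A = -10
  [x^{3}]:  A = -2
  [y, x y]:  B = -1
Solving: A = -2, B = -1.
Check against the point condition:
  u(1, 0) = -2  ⟹  A = -2  ✓
Hence u(x, y) = - 2 x^{2} - y.

Answer: u(x, y) = - 2 x^{2} - y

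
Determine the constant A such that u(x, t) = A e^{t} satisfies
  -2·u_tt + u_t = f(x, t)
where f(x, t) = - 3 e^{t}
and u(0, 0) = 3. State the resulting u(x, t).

Answer: u(x, t) = 3 e^{t}

Derivation:
Substitute the ansatz u = A e^{t} into the left-hand side.
Derivatives of the ansatz:
  u_tt = A e^{t}
  u_t = A e^{t}
Term by term:
  -2·u_tt = - 2 A e^{t}
  u_t = A e^{t}
So the left-hand side equals
  - A e^{t}
This must equal f(x, t) = - 3 e^{t} identically.
Matching coefficients of the independent functions:
  [e^{t}]:  - A = -3
Solving: A = 3.
Check against the point condition:
  u(0, 0) = 3  ⟹  A = 3  ✓
Hence u(x, t) = 3 e^{t}.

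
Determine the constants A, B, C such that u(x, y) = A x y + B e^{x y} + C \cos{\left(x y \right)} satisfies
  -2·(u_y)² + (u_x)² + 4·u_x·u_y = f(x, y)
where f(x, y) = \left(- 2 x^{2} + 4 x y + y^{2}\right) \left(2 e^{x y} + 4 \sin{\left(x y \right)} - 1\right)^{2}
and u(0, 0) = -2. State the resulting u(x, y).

Answer: u(x, y) = - x y + 2 e^{x y} - 4 \cos{\left(x y \right)}

Derivation:
Substitute the ansatz u = A x y + B e^{x y} + C \cos{\left(x y \right)} into the left-hand side.
Derivatives of the ansatz:
  u_y = A x + B x e^{x y} - C x \sin{\left(x y \right)}
  u_x = A y + B y e^{x y} - C y \sin{\left(x y \right)}
Term by term:
  -2·(u_y)² = - 2 A^{2} x^{2} - 4 A B x^{2} e^{x y} + 4 A C x^{2} \sin{\left(x y \right)} - 2 B^{2} x^{2} e^{2 x y} + 4 B C x^{2} e^{x y} \sin{\left(x y \right)} - 2 C^{2} x^{2} \sin^{2}{\left(x y \right)}
  (u_x)² = A^{2} y^{2} + 2 A B y^{2} e^{x y} - 2 A C y^{2} \sin{\left(x y \right)} + B^{2} y^{2} e^{2 x y} - 2 B C y^{2} e^{x y} \sin{\left(x y \right)} + C^{2} y^{2} \sin^{2}{\left(x y \right)}
  4·u_x·u_y = 4 A^{2} x y + 8 A B x y e^{x y} - 8 A C x y \sin{\left(x y \right)} + 4 B^{2} x y e^{2 x y} - 8 B C x y e^{x y} \sin{\left(x y \right)} + 4 C^{2} x y \sin^{2}{\left(x y \right)}
So the left-hand side equals
  - 2 A^{2} x^{2} + 4 A^{2} x y + A^{2} y^{2} - 4 A B x^{2} e^{x y} + 8 A B x y e^{x y} + 2 A B y^{2} e^{x y} + 4 A C x^{2} \sin{\left(x y \right)} - 8 A C x y \sin{\left(x y \right)} - 2 A C y^{2} \sin{\left(x y \right)} - 2 B^{2} x^{2} e^{2 x y} + 4 B^{2} x y e^{2 x y} + B^{2} y^{2} e^{2 x y} + 4 B C x^{2} e^{x y} \sin{\left(x y \right)} - 8 B C x y e^{x y} \sin{\left(x y \right)} - 2 B C y^{2} e^{x y} \sin{\left(x y \right)} - 2 C^{2} x^{2} \sin^{2}{\left(x y \right)} + 4 C^{2} x y \sin^{2}{\left(x y \right)} + C^{2} y^{2} \sin^{2}{\left(x y \right)}
This must equal f(x, y) identically; expanded, f = - 8 x^{2} e^{2 x y} - 32 x^{2} e^{x y} \sin{\left(x y \right)} + 8 x^{2} e^{x y} - 32 x^{2} \sin^{2}{\left(x y \right)} + 16 x^{2} \sin{\left(x y \right)} - 2 x^{2} + 16 x y e^{2 x y} + 64 x y e^{x y} \sin{\left(x y \right)} - 16 x y e^{x y} + 64 x y \sin^{2}{\left(x y \right)} - 32 x y \sin{\left(x y \right)} + 4 x y + 4 y^{2} e^{2 x y} + 16 y^{2} e^{x y} \sin{\left(x y \right)} - 4 y^{2} e^{x y} + 16 y^{2} \sin^{2}{\left(x y \right)} - 8 y^{2} \sin{\left(x y \right)} + y^{2}.
Matching coefficients of the independent functions:
(each divided by its leading coefficient; functions giving the same equation are listed together)
  [x^{2}, y^{2}, x y]:  A^{2} - 1 = 0
  [x^{2} e^{x y}, y^{2} e^{x y}, x y e^{x y}]:  A B + 2 = 0
  [x^{2} e^{2 x y}, y^{2} e^{2 x y}, x y e^{2 x y}]:  B^{2} - 4 = 0
  [x^{2} \sin{\left(x y \right)}, y^{2} \sin{\left(x y \right)}, x y \sin{\left(x y \right)}]:  A C - 4 = 0
  [x^{2} \sin^{2}{\left(x y \right)}, y^{2} \sin^{2}{\left(x y \right)}, x y \sin^{2}{\left(x y \right)}]:  C^{2} - 16 = 0
  [x^{2} e^{x y} \sin{\left(x y \right)}, y^{2} e^{x y} \sin{\left(x y \right)}, x y e^{x y} \sin{\left(x y \right)}]:  B C + 8 = 0
These equations allow (A, B, C) = (-1, 2, -4) or (1, -2, 4).
Impose the point condition(s):
  u(0, 0) = -2  ⟹  B + C = -2
Only A = -1, B = 2, C = -4 satisfies everything.
Hence u(x, y) = - x y + 2 e^{x y} - 4 \cos{\left(x y \right)}.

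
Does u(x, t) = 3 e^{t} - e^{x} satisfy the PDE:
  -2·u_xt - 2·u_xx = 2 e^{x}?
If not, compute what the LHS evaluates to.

Evaluate each term of the left-hand side for u = 3 e^{t} - e^{x}.
Derivatives:
  u_xt = 0
  u_xx = - e^{x}
Terms:
  -2·u_xt = 0
  -2·u_xx = 2 e^{x}
Sum: LHS = 2 e^{x}
This is exactly the given right-hand side, so u is a solution.

Answer: Yes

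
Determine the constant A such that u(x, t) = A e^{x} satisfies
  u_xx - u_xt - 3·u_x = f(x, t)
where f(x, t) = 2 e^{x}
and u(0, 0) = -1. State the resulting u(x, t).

Substitute the ansatz u = A e^{x} into the left-hand side.
Derivatives of the ansatz:
  u_xx = A e^{x}
  u_xt = 0
  u_x = A e^{x}
Term by term:
  u_xx = A e^{x}
  -u_xt = 0
  -3·u_x = - 3 A e^{x}
So the left-hand side equals
  - 2 A e^{x}
This must equal f(x, t) = 2 e^{x} identically.
Matching coefficients of the independent functions:
  [e^{x}]:  - 2 A = 2
Solving: A = -1.
Check against the point condition:
  u(0, 0) = -1  ⟹  A = -1  ✓
Hence u(x, t) = - e^{x}.

Answer: u(x, t) = - e^{x}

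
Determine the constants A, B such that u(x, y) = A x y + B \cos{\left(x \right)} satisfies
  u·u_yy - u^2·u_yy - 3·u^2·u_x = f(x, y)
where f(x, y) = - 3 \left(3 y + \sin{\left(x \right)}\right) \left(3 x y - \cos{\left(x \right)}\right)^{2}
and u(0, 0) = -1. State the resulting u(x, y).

Substitute the ansatz u = A x y + B \cos{\left(x \right)} into the left-hand side.
Derivatives of the ansatz:
  u_yy = 0
  u_x = A y - B \sin{\left(x \right)}
Term by term:
  u·u_yy = 0
  -u^2·u_yy = 0
  -3·u^2·u_x = - 3 A^{3} x^{2} y^{3} + 3 A^{2} B x^{2} y^{2} \sin{\left(x \right)} - 6 A^{2} B x y^{2} \cos{\left(x \right)} + 6 A B^{2} x y \sin{\left(x \right)} \cos{\left(x \right)} - 3 A B^{2} y \cos^{2}{\left(x \right)} + 3 B^{3} \sin{\left(x \right)} \cos^{2}{\left(x \right)}
So the left-hand side equals
  - 3 A^{3} x^{2} y^{3} + 3 A^{2} B x^{2} y^{2} \sin{\left(x \right)} - 6 A^{2} B x y^{2} \cos{\left(x \right)} + 6 A B^{2} x y \sin{\left(x \right)} \cos{\left(x \right)} - 3 A B^{2} y \cos^{2}{\left(x \right)} + 3 B^{3} \sin{\left(x \right)} \cos^{2}{\left(x \right)}
This must equal f(x, y) identically; expanded, f = - 81 x^{2} y^{3} - 27 x^{2} y^{2} \sin{\left(x \right)} + 54 x y^{2} \cos{\left(x \right)} + 18 x y \sin{\left(x \right)} \cos{\left(x \right)} - 9 y \cos^{2}{\left(x \right)} - 3 \sin{\left(x \right)} \cos^{2}{\left(x \right)}.
Matching coefficients of the independent functions:
  [x^{2} y^{3}]:  - 3 A^{3} = -81
  [y \cos^{2}{\left(x \right)}]:  - 3 A B^{2} = -9
  [\sin{\left(x \right)} \cos^{2}{\left(x \right)}]:  3 B^{3} = -3
  [x y^{2} \cos{\left(x \right)}]:  - 6 A^{2} B = 54
  [x^{2} y^{2} \sin{\left(x \right)}]:  3 A^{2} B = -27
  [x y \sin{\left(x \right)} \cos{\left(x \right)}]:  6 A B^{2} = 18
Solving: A = 3, B = -1.
Check against the point condition:
  u(0, 0) = -1  ⟹  B = -1  ✓
Hence u(x, y) = 3 x y - \cos{\left(x \right)}.

Answer: u(x, y) = 3 x y - \cos{\left(x \right)}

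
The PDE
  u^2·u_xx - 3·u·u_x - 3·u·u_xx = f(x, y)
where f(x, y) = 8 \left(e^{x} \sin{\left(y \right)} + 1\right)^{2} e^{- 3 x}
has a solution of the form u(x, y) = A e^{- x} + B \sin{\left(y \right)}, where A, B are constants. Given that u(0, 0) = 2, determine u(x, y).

Substitute the ansatz u = A e^{- x} + B \sin{\left(y \right)} into the left-hand side.
Derivatives of the ansatz:
  u_xx = A e^{- x}
  u_x = - A e^{- x}
Term by term:
  u^2·u_xx = A^{3} e^{- 3 x} + 2 A^{2} B e^{- 2 x} \sin{\left(y \right)} + A B^{2} e^{- x} \sin^{2}{\left(y \right)}
  -3·u·u_x = 3 A^{2} e^{- 2 x} + 3 A B e^{- x} \sin{\left(y \right)}
  -3·u·u_xx = - 3 A^{2} e^{- 2 x} - 3 A B e^{- x} \sin{\left(y \right)}
So the left-hand side equals
  A^{3} e^{- 3 x} + 2 A^{2} B e^{- 2 x} \sin{\left(y \right)} + A B^{2} e^{- x} \sin^{2}{\left(y \right)}
This must equal f(x, y) identically; expanded, f = 8 e^{- x} \sin^{2}{\left(y \right)} + 16 e^{- 2 x} \sin{\left(y \right)} + 8 e^{- 3 x}.
Matching coefficients of the independent functions:
  [e^{- 2 x} \sin{\left(y \right)}]:  2 A^{2} B = 16
  [e^{- x} \sin^{2}{\left(y \right)}]:  A B^{2} = 8
  [e^{- 3 x}]:  A^{3} = 8
Solving: A = 2, B = 2.
Check against the point condition:
  u(0, 0) = 2  ⟹  A = 2  ✓
Hence u(x, y) = 2 \sin{\left(y \right)} + 2 e^{- x}.

Answer: u(x, y) = 2 \sin{\left(y \right)} + 2 e^{- x}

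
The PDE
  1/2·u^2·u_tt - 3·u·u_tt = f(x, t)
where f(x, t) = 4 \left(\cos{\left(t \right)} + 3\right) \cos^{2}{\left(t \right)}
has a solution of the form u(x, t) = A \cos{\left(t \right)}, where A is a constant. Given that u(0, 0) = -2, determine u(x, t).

Answer: u(x, t) = - 2 \cos{\left(t \right)}

Derivation:
Substitute the ansatz u = A \cos{\left(t \right)} into the left-hand side.
Derivatives of the ansatz:
  u_tt = - A \cos{\left(t \right)}
Term by term:
  1/2·u^2·u_tt = - \frac{A^{3} \cos^{3}{\left(t \right)}}{2}
  -3·u·u_tt = 3 A^{2} \cos^{2}{\left(t \right)}
So the left-hand side equals
  - \frac{A^{3} \cos^{3}{\left(t \right)}}{2} + 3 A^{2} \cos^{2}{\left(t \right)}
This must equal f(x, t) identically; expanded, f = 4 \cos^{3}{\left(t \right)} + 12 \cos^{2}{\left(t \right)}.
Matching coefficients of the independent functions:
  [\cos^{2}{\left(t \right)}]:  3 A^{2} = 12
  [\cos^{3}{\left(t \right)}]:  - \frac{A^{3}}{2} = 4
Solving: A = -2.
Check against the point condition:
  u(0, 0) = -2  ⟹  A = -2  ✓
Hence u(x, t) = - 2 \cos{\left(t \right)}.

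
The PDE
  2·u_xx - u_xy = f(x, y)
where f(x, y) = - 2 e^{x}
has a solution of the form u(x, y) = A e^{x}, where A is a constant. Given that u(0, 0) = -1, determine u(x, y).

Substitute the ansatz u = A e^{x} into the left-hand side.
Derivatives of the ansatz:
  u_xx = A e^{x}
  u_xy = 0
Term by term:
  2·u_xx = 2 A e^{x}
  -u_xy = 0
So the left-hand side equals
  2 A e^{x}
This must equal f(x, y) = - 2 e^{x} identically.
Matching coefficients of the independent functions:
  [e^{x}]:  2 A = -2
Solving: A = -1.
Check against the point condition:
  u(0, 0) = -1  ⟹  A = -1  ✓
Hence u(x, y) = - e^{x}.

Answer: u(x, y) = - e^{x}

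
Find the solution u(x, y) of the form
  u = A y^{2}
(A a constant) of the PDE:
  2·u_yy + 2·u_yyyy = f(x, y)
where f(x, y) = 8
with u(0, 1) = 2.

Substitute the ansatz u = A y^{2} into the left-hand side.
Derivatives of the ansatz:
  u_yy = 2 A
  u_yyyy = 0
Term by term:
  2·u_yy = 4 A
  2·u_yyyy = 0
So the left-hand side equals
  4 A
This must equal f(x, y) = 8 identically.
Matching coefficients of the independent functions:
  [constant term]:  4 A = 8
Solving: A = 2.
Check against the point condition:
  u(0, 1) = 2  ⟹  A = 2  ✓
Hence u(x, y) = 2 y^{2}.

Answer: u(x, y) = 2 y^{2}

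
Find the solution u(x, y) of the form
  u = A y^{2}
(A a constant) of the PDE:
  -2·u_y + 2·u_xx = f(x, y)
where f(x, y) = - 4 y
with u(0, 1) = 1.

Substitute the ansatz u = A y^{2} into the left-hand side.
Derivatives of the ansatz:
  u_y = 2 A y
  u_xx = 0
Term by term:
  -2·u_y = - 4 A y
  2·u_xx = 0
So the left-hand side equals
  - 4 A y
This must equal f(x, y) = - 4 y identically.
Matching coefficients of the independent functions:
  [y]:  - 4 A = -4
Solving: A = 1.
Check against the point condition:
  u(0, 1) = 1  ⟹  A = 1  ✓
Hence u(x, y) = y^{2}.

Answer: u(x, y) = y^{2}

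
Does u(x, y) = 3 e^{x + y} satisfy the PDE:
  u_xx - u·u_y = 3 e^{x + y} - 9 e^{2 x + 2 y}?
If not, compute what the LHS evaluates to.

Evaluate each term of the left-hand side for u = 3 e^{x + y}.
Derivatives:
  u_xx = 3 e^{x} e^{y}
  u_y = 3 e^{x} e^{y}
Terms:
  u_xx = 3 e^{x + y}
  -u·u_y = - 9 e^{2 x + 2 y}
Sum: LHS = 3 e^{x + y} - 9 e^{2 x + 2 y}
This is exactly the given right-hand side, so u is a solution.

Answer: Yes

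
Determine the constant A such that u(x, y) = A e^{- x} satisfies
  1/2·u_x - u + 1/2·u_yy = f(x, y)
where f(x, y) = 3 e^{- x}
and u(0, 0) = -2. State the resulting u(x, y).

Substitute the ansatz u = A e^{- x} into the left-hand side.
Derivatives of the ansatz:
  u_x = - A e^{- x}
  u_yy = 0
Term by term:
  1/2·u_x = - \frac{A e^{- x}}{2}
  -u = - A e^{- x}
  1/2·u_yy = 0
So the left-hand side equals
  - \frac{3 A e^{- x}}{2}
This must equal f(x, y) = 3 e^{- x} identically.
Matching coefficients of the independent functions:
  [e^{- x}]:  - \frac{3 A}{2} = 3
Solving: A = -2.
Check against the point condition:
  u(0, 0) = -2  ⟹  A = -2  ✓
Hence u(x, y) = - 2 e^{- x}.

Answer: u(x, y) = - 2 e^{- x}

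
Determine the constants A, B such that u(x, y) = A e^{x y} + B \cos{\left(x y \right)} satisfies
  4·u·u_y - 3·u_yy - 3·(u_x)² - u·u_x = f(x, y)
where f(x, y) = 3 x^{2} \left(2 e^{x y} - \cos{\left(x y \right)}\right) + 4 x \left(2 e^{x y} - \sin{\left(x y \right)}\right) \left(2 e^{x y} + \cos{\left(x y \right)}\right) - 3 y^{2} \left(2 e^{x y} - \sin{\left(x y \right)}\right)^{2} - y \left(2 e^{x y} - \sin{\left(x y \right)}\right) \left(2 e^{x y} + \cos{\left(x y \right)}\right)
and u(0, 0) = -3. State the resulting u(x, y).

Answer: u(x, y) = - 2 e^{x y} - \cos{\left(x y \right)}

Derivation:
Substitute the ansatz u = A e^{x y} + B \cos{\left(x y \right)} into the left-hand side.
Derivatives of the ansatz:
  u_y = A x e^{x y} - B x \sin{\left(x y \right)}
  u_yy = A x^{2} e^{x y} - B x^{2} \cos{\left(x y \right)}
  u_x = A y e^{x y} - B y \sin{\left(x y \right)}
Term by term:
  4·u·u_y = 4 A^{2} x e^{2 x y} - 4 A B x e^{x y} \sin{\left(x y \right)} + 4 A B x e^{x y} \cos{\left(x y \right)} - 4 B^{2} x \sin{\left(x y \right)} \cos{\left(x y \right)}
  -3·u_yy = - 3 A x^{2} e^{x y} + 3 B x^{2} \cos{\left(x y \right)}
  -3·(u_x)² = - 3 A^{2} y^{2} e^{2 x y} + 6 A B y^{2} e^{x y} \sin{\left(x y \right)} - 3 B^{2} y^{2} \sin^{2}{\left(x y \right)}
  -u·u_x = - A^{2} y e^{2 x y} + A B y e^{x y} \sin{\left(x y \right)} - A B y e^{x y} \cos{\left(x y \right)} + B^{2} y \sin{\left(x y \right)} \cos{\left(x y \right)}
So the left-hand side equals
  4 A^{2} x e^{2 x y} - 3 A^{2} y^{2} e^{2 x y} - A^{2} y e^{2 x y} - 4 A B x e^{x y} \sin{\left(x y \right)} + 4 A B x e^{x y} \cos{\left(x y \right)} + 6 A B y^{2} e^{x y} \sin{\left(x y \right)} + A B y e^{x y} \sin{\left(x y \right)} - A B y e^{x y} \cos{\left(x y \right)} - 3 A x^{2} e^{x y} - 4 B^{2} x \sin{\left(x y \right)} \cos{\left(x y \right)} - 3 B^{2} y^{2} \sin^{2}{\left(x y \right)} + B^{2} y \sin{\left(x y \right)} \cos{\left(x y \right)} + 3 B x^{2} \cos{\left(x y \right)}
This must equal f(x, y) identically; expanded, f = 6 x^{2} e^{x y} - 3 x^{2} \cos{\left(x y \right)} + 16 x e^{2 x y} - 8 x e^{x y} \sin{\left(x y \right)} + 8 x e^{x y} \cos{\left(x y \right)} - 4 x \sin{\left(x y \right)} \cos{\left(x y \right)} - 12 y^{2} e^{2 x y} + 12 y^{2} e^{x y} \sin{\left(x y \right)} - 3 y^{2} \sin^{2}{\left(x y \right)} - 4 y e^{2 x y} + 2 y e^{x y} \sin{\left(x y \right)} - 2 y e^{x y} \cos{\left(x y \right)} + y \sin{\left(x y \right)} \cos{\left(x y \right)}.
Matching coefficients of the independent functions:
  [x e^{2 x y}]:  4 A^{2} = 16
  [x^{2} e^{x y}]:  - 3 A = 6
  [x^{2} \cos{\left(x y \right)}]:  3 B = -3
  [y e^{2 x y}]:  - A^{2} = -4
  [y^{2} e^{2 x y}]:  - 3 A^{2} = -12
  [y^{2} \sin^{2}{\left(x y \right)}]:  - 3 B^{2} = -3
  [x e^{x y} \sin{\left(x y \right)}]:  - 4 A B = -8
  [x e^{x y} \cos{\left(x y \right)}]:  4 A B = 8
  [x \sin{\left(x y \right)} \cos{\left(x y \right)}]:  - 4 B^{2} = -4
  [y e^{x y} \sin{\left(x y \right)}]:  A B = 2
  [y e^{x y} \cos{\left(x y \right)}]:  - A B = -2
  [y \sin{\left(x y \right)} \cos{\left(x y \right)}]:  B^{2} = 1
  [y^{2} e^{x y} \sin{\left(x y \right)}]:  6 A B = 12
Solving: A = -2, B = -1.
Check against the point condition:
  u(0, 0) = -3  ⟹  A + B = -3  ✓
Hence u(x, y) = - 2 e^{x y} - \cos{\left(x y \right)}.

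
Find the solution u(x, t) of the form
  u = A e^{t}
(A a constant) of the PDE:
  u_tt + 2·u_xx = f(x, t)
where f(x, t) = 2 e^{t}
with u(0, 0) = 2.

Substitute the ansatz u = A e^{t} into the left-hand side.
Derivatives of the ansatz:
  u_tt = A e^{t}
  u_xx = 0
Term by term:
  u_tt = A e^{t}
  2·u_xx = 0
So the left-hand side equals
  A e^{t}
This must equal f(x, t) = 2 e^{t} identically.
Matching coefficients of the independent functions:
  [e^{t}]:  A = 2
Solving: A = 2.
Check against the point condition:
  u(0, 0) = 2  ⟹  A = 2  ✓
Hence u(x, t) = 2 e^{t}.

Answer: u(x, t) = 2 e^{t}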